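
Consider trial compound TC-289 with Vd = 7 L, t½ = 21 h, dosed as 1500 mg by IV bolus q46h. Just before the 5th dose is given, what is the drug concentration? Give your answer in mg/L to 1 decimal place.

60.0 mg/L

f = (1/2)^(τ/t½) = (1/2)^(46/21) ≈ 0.2191.
C₀ = D/Vd = 1500/7 ≈ 214.286 mg/L.
Before the 5th dose, 4 doses have been given. Superposition: Cmin = C₀·(f + f² + … + f^4).
≈ 214.286 × (0.2191 + 0.0480 + 0.0105 + 0.0023) ≈ 214.286 × 0.2799 ≈ 59.979 mg/L.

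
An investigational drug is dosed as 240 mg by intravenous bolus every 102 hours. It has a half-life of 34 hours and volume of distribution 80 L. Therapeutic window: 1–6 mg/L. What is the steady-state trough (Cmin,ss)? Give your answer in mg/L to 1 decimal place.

0.4 mg/L

The dosing interval is 3 half-lives, so f = 2^(−3) = 0.125.
At steady state, R = 1/(1 − 0.125) = 8/7.
Single-dose peak C₀ = D/Vd = 240/80 = 3 mg/L.
Steady-state peak Cmax,ss = C₀·R = 3 × 8/7 ≈ 3.429 mg/L.
Steady-state trough Cmin,ss = Cmax,ss·f ≈ 3.429 × 0.125 ≈ 0.429 mg/L.
Trough 0.4 mg/L vs MEC 1 mg/L: subtherapeutic.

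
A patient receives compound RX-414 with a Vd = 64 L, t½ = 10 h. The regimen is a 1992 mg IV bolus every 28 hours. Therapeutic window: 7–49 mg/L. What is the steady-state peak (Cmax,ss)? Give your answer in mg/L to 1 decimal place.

τ/t½ = 28/10 ≈ 2.8, so fraction remaining f = (1/2)^(28/10) ≈ 0.1436.
Accumulation ratio R = 1/(1 − f) ≈ 1/0.8564 ≈ 1.1677.
Single-dose peak C₀ = D/Vd = 1992/64 ≈ 31.125 mg/L.
Steady-state peak Cmax,ss = C₀·R ≈ 31.125 × 1.1677 ≈ 36.345 mg/L.
Peak 36.3 mg/L vs MTC 49 mg/L: below toxic threshold.

36.3 mg/L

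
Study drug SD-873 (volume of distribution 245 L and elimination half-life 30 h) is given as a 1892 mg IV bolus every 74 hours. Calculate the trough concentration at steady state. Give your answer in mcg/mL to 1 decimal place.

k = ln2/t½ = ln2/30 ≈ 0.023105 h⁻¹; fraction remaining f = e^(−kτ) = e^(−0.023105×74) ≈ 0.1809.
At steady state, accumulation factor R = 1/(1 − e^(−kτ)) ≈ 1.2209.
Each bolus raises the concentration by D/Vd = 1892/245 ≈ 7.722 mcg/mL.
Cmax,ss = C₀/(1 − f) ≈ 7.722/0.8191 ≈ 9.427 mcg/mL.
Steady-state trough Cmin,ss = Cmax,ss·f ≈ 9.427 × 0.1809 ≈ 1.705 mcg/mL.

1.7 mcg/mL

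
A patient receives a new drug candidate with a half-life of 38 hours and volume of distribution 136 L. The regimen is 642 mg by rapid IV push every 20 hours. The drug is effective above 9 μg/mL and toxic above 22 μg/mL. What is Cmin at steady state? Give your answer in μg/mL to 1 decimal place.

10.7 μg/mL

Over one 20-h interval, 20/38 ≈ 0.52632 half-lives elapse, leaving f ≈ 0.6943 of each dose.
Accumulation ratio R = 1/(1 − f) ≈ 1/0.3057 ≈ 3.2712.
Single-dose peak C₀ = D/Vd = 642/136 ≈ 4.721 μg/mL.
Steady-state peak Cmax,ss = C₀·R ≈ 4.721 × 3.2712 ≈ 15.443 μg/mL.
Steady-state trough Cmin,ss = Cmax,ss·f ≈ 15.443 × 0.6943 ≈ 10.722 μg/mL.
Trough 10.7 μg/mL vs MEC 9 μg/mL: adequate.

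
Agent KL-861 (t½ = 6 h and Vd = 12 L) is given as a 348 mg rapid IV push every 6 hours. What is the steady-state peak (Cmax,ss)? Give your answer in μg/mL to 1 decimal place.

58.0 μg/mL

τ = 6 h = 1 half-life, so f = (1/2)^1 = 0.5.
At steady state, R = 1/(1 − 0.5) = 2/1.
Single-dose peak C₀ = D/Vd = 348/12 = 29 μg/mL.
Steady-state peak Cmax,ss = C₀·R = 29 × 2/1 ≈ 58.000 μg/mL.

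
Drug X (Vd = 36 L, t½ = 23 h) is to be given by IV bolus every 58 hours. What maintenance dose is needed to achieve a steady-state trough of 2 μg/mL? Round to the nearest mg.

τ/t½ = 58/23 ≈ 2.5217, so f = (1/2)^(58/23) ≈ 0.174133.
Cmin,ss = (D/Vd)·f/(1−f), so D = Cmin,ss·Vd·(1−f)/f.
D = 2 × 36 × (1−f)/f ≈ 2 × 36 × 4.74274 ≈ 341.48 mg.

341 mg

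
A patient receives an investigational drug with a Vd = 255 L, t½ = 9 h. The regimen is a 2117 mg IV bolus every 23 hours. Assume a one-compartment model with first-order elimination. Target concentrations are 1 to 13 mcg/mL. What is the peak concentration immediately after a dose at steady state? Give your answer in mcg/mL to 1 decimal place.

k = ln2/t½ = ln2/9 ≈ 0.077016 h⁻¹; fraction remaining f = e^(−kτ) = e^(−0.077016×23) ≈ 0.1701.
At steady state, accumulation factor R = 1/(1 − e^(−kτ)) ≈ 1.2050.
Single-dose peak C₀ = D/Vd = 2117/255 ≈ 8.302 mcg/mL.
Cmax,ss = C₀/(1 − f) ≈ 8.302/0.8299 ≈ 10.004 mcg/mL.
Peak 10.0 mcg/mL vs MTC 13 mcg/mL: below toxic threshold.

10.0 mcg/mL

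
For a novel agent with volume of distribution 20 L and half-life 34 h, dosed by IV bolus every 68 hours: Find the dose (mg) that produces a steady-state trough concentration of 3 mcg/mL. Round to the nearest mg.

τ/t½ = 68/34 ≈ 2, so f = (1/2)^(68/34) ≈ 0.250000.
Cmin,ss = (D/Vd)·f/(1−f), so D = Cmin,ss·Vd·(1−f)/f.
D = 3 × 20 × (1−f)/f ≈ 3 × 20 × 3.00000 ≈ 180.00 mg.

180 mg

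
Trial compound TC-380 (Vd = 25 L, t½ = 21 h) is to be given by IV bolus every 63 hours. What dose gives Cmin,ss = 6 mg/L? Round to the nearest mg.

1050 mg

τ/t½ = 63/21 ≈ 3, so f = (1/2)^(63/21) ≈ 0.125000.
Cmin,ss = (D/Vd)·f/(1−f), so D = Cmin,ss·Vd·(1−f)/f.
D = 6 × 25 × (1−f)/f ≈ 6 × 25 × 7.00000 ≈ 1050.00 mg.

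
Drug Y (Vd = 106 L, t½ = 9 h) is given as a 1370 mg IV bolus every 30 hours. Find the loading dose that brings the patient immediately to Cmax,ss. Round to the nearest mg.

1521 mg

f = (1/2)^(30/9) ≈ 0.099213; accumulation ratio R = 1/(1−f) ≈ 1.11014.
Loading dose to hit Cmax,ss on first dose: D_load = D_maint·R ≈ 1370 × 1.11014 ≈ 1520.89 mg.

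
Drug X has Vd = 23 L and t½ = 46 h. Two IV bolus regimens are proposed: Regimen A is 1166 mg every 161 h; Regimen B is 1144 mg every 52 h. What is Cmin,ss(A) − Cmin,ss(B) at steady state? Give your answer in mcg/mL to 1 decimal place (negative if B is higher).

Regimen A: f = (1/2)^(161/46) ≈ 0.0884; Cmin,ss = (1166/23)·f/(1−f) ≈ 4.916 mcg/mL.
Regimen B: f = (1/2)^(52/46) ≈ 0.4568; Cmin,ss = (1144/23)·f/(1−f) ≈ 41.828 mcg/mL.
Difference ≈ 4.916 − 41.828 ≈ -36.912 mcg/mL.

-36.9 mcg/mL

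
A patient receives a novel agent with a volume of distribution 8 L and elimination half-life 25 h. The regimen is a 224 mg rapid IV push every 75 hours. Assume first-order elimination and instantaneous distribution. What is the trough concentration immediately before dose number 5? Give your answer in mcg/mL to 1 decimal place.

4.0 mcg/mL

f = (1/2)^(τ/t½) = (1/2)^(75/25) ≈ 0.1250.
C₀ = D/Vd = 224/8 ≈ 28.000 mcg/mL.
Before the 5th dose, 4 doses have been given. Superposition: Cmin = C₀·(f + f² + … + f^4).
≈ 28.000 × (0.1250 + 0.0156 + 0.0020 + 0.0002) ≈ 28.000 × 0.1428 ≈ 3.998 mcg/mL.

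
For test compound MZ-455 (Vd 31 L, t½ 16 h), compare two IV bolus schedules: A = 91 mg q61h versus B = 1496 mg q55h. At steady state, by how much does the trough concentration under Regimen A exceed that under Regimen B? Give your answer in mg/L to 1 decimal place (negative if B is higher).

-4.7 mg/L

Regimen A: f = (1/2)^(61/16) ≈ 0.0712; Cmin,ss = (91/31)·f/(1−f) ≈ 0.225 mg/L.
Regimen B: f = (1/2)^(55/16) ≈ 0.0923; Cmin,ss = (1496/31)·f/(1−f) ≈ 4.907 mg/L.
Difference ≈ 0.225 − 4.907 ≈ -4.682 mg/L.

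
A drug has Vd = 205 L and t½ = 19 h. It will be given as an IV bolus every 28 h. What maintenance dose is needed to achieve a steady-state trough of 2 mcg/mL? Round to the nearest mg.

729 mg

τ/t½ = 28/19 ≈ 1.4737, so f = (1/2)^(28/19) ≈ 0.360062.
Cmin,ss = (D/Vd)·f/(1−f), so D = Cmin,ss·Vd·(1−f)/f.
D = 2 × 205 × (1−f)/f ≈ 2 × 205 × 1.77730 ≈ 728.69 mg.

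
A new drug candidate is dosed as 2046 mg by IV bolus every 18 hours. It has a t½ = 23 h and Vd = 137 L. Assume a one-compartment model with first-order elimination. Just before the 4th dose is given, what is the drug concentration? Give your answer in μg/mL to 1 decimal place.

16.7 μg/mL

f = (1/2)^(τ/t½) = (1/2)^(18/23) ≈ 0.5813.
C₀ = D/Vd = 2046/137 ≈ 14.934 μg/mL.
Before the 4th dose, 3 doses have been given. Superposition: Cmin = C₀·(f + f² + … + f^3).
≈ 14.934 × (0.5813 + 0.3379 + 0.1964) ≈ 14.934 × 1.1156 ≈ 16.660 μg/mL.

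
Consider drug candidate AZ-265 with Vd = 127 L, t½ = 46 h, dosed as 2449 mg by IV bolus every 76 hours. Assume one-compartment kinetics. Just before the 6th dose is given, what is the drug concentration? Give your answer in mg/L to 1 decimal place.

f = (1/2)^(τ/t½) = (1/2)^(76/46) ≈ 0.3182.
C₀ = D/Vd = 2449/127 ≈ 19.283 mg/L.
Before the 6th dose, 5 doses have been given. Superposition: Cmin = C₀·(f + f² + … + f^5).
≈ 19.283 × (0.3182 + 0.1013 + 0.0322 + 0.0103 + 0.0033) ≈ 19.283 × 0.4653 ≈ 8.972 mg/L.

9.0 mg/L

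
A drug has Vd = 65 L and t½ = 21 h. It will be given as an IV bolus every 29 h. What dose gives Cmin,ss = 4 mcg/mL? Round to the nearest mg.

417 mg

τ/t½ = 29/21 ≈ 1.381, so f = (1/2)^(29/21) ≈ 0.383965.
Cmin,ss = (D/Vd)·f/(1−f), so D = Cmin,ss·Vd·(1−f)/f.
D = 4 × 65 × (1−f)/f ≈ 4 × 65 × 1.60440 ≈ 417.14 mg.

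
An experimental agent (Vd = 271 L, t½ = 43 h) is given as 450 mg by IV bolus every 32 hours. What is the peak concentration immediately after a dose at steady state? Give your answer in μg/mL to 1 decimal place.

τ/t½ = 32/43 ≈ 0.74419, so fraction remaining f = (1/2)^(32/43) ≈ 0.5970.
Accumulation ratio R = 1/(1 − f) ≈ 1/0.4030 ≈ 2.4814.
Single-dose peak C₀ = D/Vd = 450/271 ≈ 1.661 μg/mL.
Steady-state peak Cmax,ss = C₀·R ≈ 1.661 × 2.4814 ≈ 4.122 μg/mL.

4.1 μg/mL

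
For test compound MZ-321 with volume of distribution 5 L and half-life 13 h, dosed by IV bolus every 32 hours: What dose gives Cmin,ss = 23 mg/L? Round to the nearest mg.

τ/t½ = 32/13 ≈ 2.4615, so f = (1/2)^(32/13) ≈ 0.181553.
Cmin,ss = (D/Vd)·f/(1−f), so D = Cmin,ss·Vd·(1−f)/f.
D = 23 × 5 × (1−f)/f ≈ 23 × 5 × 4.50803 ≈ 518.42 mg.

518 mg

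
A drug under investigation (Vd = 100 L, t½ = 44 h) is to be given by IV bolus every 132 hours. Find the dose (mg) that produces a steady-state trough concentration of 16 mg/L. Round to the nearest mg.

11200 mg

τ/t½ = 132/44 ≈ 3, so f = (1/2)^(132/44) ≈ 0.125000.
Cmin,ss = (D/Vd)·f/(1−f), so D = Cmin,ss·Vd·(1−f)/f.
D = 16 × 100 × (1−f)/f ≈ 16 × 100 × 7.00000 ≈ 11200.00 mg.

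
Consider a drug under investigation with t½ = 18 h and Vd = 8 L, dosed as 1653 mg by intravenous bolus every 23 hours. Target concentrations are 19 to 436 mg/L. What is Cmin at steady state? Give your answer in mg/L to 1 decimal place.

145.0 mg/L

Over one 23-h interval, 23/18 ≈ 1.2778 half-lives elapse, leaving f ≈ 0.4124 of each dose.
Each bolus raises the concentration by D/Vd = 1653/8 ≈ 206.625 mg/L.
Steady-state trough Cmin,ss = C₀·f/(1−f) ≈ 206.625 × 0.4124/0.5876 ≈ 145.017 mg/L.
Trough 145.0 mg/L vs MEC 19 mg/L: adequate.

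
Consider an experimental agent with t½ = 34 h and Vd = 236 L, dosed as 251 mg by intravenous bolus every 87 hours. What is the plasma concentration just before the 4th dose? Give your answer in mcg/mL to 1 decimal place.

f = (1/2)^(τ/t½) = (1/2)^(87/34) ≈ 0.1697.
C₀ = D/Vd = 251/236 ≈ 1.064 mcg/mL.
Before the 4th dose, 3 doses have been given. Superposition: Cmin = C₀·(f + f² + … + f^3).
≈ 1.064 × (0.1697 + 0.0288 + 0.0049) ≈ 1.064 × 0.2034 ≈ 0.216 mcg/mL.

0.2 mcg/mL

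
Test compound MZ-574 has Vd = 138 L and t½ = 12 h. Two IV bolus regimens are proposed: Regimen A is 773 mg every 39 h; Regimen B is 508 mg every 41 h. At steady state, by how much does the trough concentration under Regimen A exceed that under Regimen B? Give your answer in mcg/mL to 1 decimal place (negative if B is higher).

Regimen A: f = (1/2)^(39/12) ≈ 0.1051; Cmin,ss = (773/138)·f/(1−f) ≈ 0.658 mcg/mL.
Regimen B: f = (1/2)^(41/12) ≈ 0.0936; Cmin,ss = (508/138)·f/(1−f) ≈ 0.380 mcg/mL.
Difference ≈ 0.658 − 0.380 ≈ 0.278 mcg/mL.

0.3 mcg/mL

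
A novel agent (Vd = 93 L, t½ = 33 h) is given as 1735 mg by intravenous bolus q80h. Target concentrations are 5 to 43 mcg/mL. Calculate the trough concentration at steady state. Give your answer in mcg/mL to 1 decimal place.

Over one 80-h interval, 80/33 ≈ 2.4242 half-lives elapse, leaving f ≈ 0.1863 of each dose.
Each bolus raises the concentration by D/Vd = 1735/93 ≈ 18.656 mcg/mL.
Steady-state trough Cmin,ss = C₀·f/(1−f) ≈ 18.656 × 0.1863/0.8137 ≈ 4.271 mcg/mL.
Trough 4.3 mcg/mL vs MEC 5 mcg/mL: subtherapeutic.

4.3 mcg/mL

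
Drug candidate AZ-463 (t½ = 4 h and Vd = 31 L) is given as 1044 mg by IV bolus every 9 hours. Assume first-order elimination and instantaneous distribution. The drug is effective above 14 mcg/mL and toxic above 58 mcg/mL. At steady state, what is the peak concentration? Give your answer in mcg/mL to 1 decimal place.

42.6 mcg/mL

Over one 9-h interval, 9/4 ≈ 2.25 half-lives elapse, leaving f ≈ 0.2102 of each dose.
At steady state, accumulation factor R = 1/(1 − e^(−kτ)) ≈ 1.2661.
Each bolus raises the concentration by D/Vd = 1044/31 ≈ 33.677 mcg/mL.
Steady-state peak Cmax,ss = C₀·R ≈ 33.677 × 1.2661 ≈ 42.638 mcg/mL.
Peak 42.6 mcg/mL vs MTC 58 mcg/mL: below toxic threshold.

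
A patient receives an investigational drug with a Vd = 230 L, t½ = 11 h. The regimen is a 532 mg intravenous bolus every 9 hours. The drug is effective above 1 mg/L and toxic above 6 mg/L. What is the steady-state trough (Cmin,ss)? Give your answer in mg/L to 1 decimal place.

τ/t½ = 9/11 ≈ 0.81818, so fraction remaining f = (1/2)^(9/11) ≈ 0.5672.
At steady state, accumulation factor R = 1/(1 − e^(−kτ)) ≈ 2.3105.
Each bolus raises the concentration by D/Vd = 532/230 ≈ 2.313 mg/L.
Steady-state peak Cmax,ss = C₀·R ≈ 2.313 × 2.3105 ≈ 5.344 mg/L.
Steady-state trough Cmin,ss = Cmax,ss·f ≈ 5.344 × 0.5672 ≈ 3.031 mg/L.
Trough 3.0 mg/L vs MEC 1 mg/L: adequate.

3.0 mg/L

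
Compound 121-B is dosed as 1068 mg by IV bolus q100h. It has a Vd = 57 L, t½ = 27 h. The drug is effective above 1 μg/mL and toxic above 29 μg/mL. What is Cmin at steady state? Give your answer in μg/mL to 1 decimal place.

1.6 μg/mL

τ/t½ = 100/27 ≈ 3.7037, so fraction remaining f = (1/2)^(100/27) ≈ 0.0767.
At steady state, accumulation factor R = 1/(1 − e^(−kτ)) ≈ 1.0831.
Each bolus raises the concentration by D/Vd = 1068/57 ≈ 18.737 μg/mL.
Steady-state peak Cmax,ss = C₀·R ≈ 18.737 × 1.0831 ≈ 20.294 μg/mL.
One interval later, Cmin,ss = Cmax,ss·e^(−kτ) ≈ 20.294 × 0.0767 ≈ 1.557 μg/mL.
Trough 1.6 μg/mL vs MEC 1 μg/mL: adequate.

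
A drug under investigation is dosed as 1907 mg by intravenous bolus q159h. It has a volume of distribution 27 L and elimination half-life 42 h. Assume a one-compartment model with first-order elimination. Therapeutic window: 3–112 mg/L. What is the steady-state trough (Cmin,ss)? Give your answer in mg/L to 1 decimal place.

k = ln2/t½ = ln2/42 ≈ 0.016504 h⁻¹; fraction remaining f = e^(−kτ) = e^(−0.016504×159) ≈ 0.0725.
Each bolus raises the concentration by D/Vd = 1907/27 ≈ 70.630 mg/L.
Steady-state trough Cmin,ss = C₀·f/(1−f) ≈ 70.630 × 0.0725/0.9275 ≈ 5.521 mg/L.
Trough 5.5 mg/L vs MEC 3 mg/L: adequate.

5.5 mg/L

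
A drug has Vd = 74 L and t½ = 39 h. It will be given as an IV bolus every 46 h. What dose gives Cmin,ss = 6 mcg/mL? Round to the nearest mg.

562 mg

τ/t½ = 46/39 ≈ 1.1795, so f = (1/2)^(46/39) ≈ 0.441508.
Cmin,ss = (D/Vd)·f/(1−f), so D = Cmin,ss·Vd·(1−f)/f.
D = 6 × 74 × (1−f)/f ≈ 6 × 74 × 1.26496 ≈ 561.64 mg.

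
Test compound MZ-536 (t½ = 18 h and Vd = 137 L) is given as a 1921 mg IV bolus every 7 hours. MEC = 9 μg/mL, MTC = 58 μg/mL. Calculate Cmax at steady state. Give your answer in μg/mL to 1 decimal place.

59.3 μg/mL

Over one 7-h interval, 7/18 ≈ 0.38889 half-lives elapse, leaving f ≈ 0.7637 of each dose.
At steady state, accumulation factor R = 1/(1 − e^(−kτ)) ≈ 4.2319.
Each bolus raises the concentration by D/Vd = 1921/137 ≈ 14.022 μg/mL.
Steady-state peak Cmax,ss = C₀·R ≈ 14.022 × 4.2319 ≈ 59.340 μg/mL.
Peak 59.3 μg/mL vs MTC 58 μg/mL: exceeds toxic threshold.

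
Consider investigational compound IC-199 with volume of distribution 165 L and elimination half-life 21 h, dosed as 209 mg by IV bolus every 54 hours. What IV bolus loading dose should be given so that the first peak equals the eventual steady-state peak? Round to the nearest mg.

f = (1/2)^(54/21) ≈ 0.168238; accumulation ratio R = 1/(1−f) ≈ 1.20227.
Loading dose to hit Cmax,ss on first dose: D_load = D_maint·R ≈ 209 × 1.20227 ≈ 251.27 mg.

251 mg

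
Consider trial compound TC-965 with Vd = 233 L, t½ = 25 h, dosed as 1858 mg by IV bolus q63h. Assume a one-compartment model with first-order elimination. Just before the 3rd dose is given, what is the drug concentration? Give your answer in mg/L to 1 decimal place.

1.6 mg/L

f = (1/2)^(τ/t½) = (1/2)^(63/25) ≈ 0.1743.
C₀ = D/Vd = 1858/233 ≈ 7.974 mg/L.
Before the 3rd dose, 2 doses have been given. Superposition: Cmin = C₀·(f + f²).
≈ 7.974 × (0.1743 + 0.0304) ≈ 7.974 × 0.2047 ≈ 1.632 mg/L.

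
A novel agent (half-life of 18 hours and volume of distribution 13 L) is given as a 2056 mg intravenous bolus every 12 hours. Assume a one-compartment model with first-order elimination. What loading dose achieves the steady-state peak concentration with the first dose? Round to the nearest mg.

f = (1/2)^(12/18) ≈ 0.629961; accumulation ratio R = 1/(1−f) ≈ 2.70242.
Loading dose to hit Cmax,ss on first dose: D_load = D_maint·R ≈ 2056 × 2.70242 ≈ 5556.18 mg.

5556 mg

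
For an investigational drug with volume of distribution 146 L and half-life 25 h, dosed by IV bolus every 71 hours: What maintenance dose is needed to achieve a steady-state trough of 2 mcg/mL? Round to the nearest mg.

τ/t½ = 71/25 ≈ 2.84, so f = (1/2)^(71/25) ≈ 0.139661.
Cmin,ss = (D/Vd)·f/(1−f), so D = Cmin,ss·Vd·(1−f)/f.
D = 2 × 146 × (1−f)/f ≈ 2 × 146 × 6.16020 ≈ 1798.78 mg.

1799 mg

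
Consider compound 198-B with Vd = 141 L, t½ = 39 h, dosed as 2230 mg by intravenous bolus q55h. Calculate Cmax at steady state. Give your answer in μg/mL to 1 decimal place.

τ/t½ = 55/39 ≈ 1.4103, so fraction remaining f = (1/2)^(55/39) ≈ 0.3762.
At steady state, accumulation factor R = 1/(1 − e^(−kτ)) ≈ 1.6031.
Each bolus raises the concentration by D/Vd = 2230/141 ≈ 15.816 μg/mL.
Steady-state peak Cmax,ss = C₀·R ≈ 15.816 × 1.6031 ≈ 25.355 μg/mL.

25.4 μg/mL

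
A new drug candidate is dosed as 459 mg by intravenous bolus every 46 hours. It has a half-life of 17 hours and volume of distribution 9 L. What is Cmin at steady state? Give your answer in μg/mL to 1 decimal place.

k = ln2/t½ = ln2/17 ≈ 0.040773 h⁻¹; fraction remaining f = e^(−kτ) = e^(−0.040773×46) ≈ 0.1533.
At steady state, accumulation factor R = 1/(1 − e^(−kτ)) ≈ 1.1811.
Single-dose peak C₀ = D/Vd = 459/9 ≈ 51.000 μg/mL.
Steady-state peak Cmax,ss = C₀·R ≈ 51.000 × 1.1811 ≈ 60.236 μg/mL.
Steady-state trough Cmin,ss = Cmax,ss·f ≈ 60.236 × 0.1533 ≈ 9.234 μg/mL.

9.2 μg/mL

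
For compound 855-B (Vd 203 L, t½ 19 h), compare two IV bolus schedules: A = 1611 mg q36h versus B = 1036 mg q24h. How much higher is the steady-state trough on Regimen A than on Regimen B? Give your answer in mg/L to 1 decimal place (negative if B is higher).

-0.7 mg/L

Regimen A: f = (1/2)^(36/19) ≈ 0.2689; Cmin,ss = (1611/203)·f/(1−f) ≈ 2.919 mg/L.
Regimen B: f = (1/2)^(24/19) ≈ 0.4166; Cmin,ss = (1036/203)·f/(1−f) ≈ 3.644 mg/L.
Difference ≈ 2.919 − 3.644 ≈ -0.725 mg/L.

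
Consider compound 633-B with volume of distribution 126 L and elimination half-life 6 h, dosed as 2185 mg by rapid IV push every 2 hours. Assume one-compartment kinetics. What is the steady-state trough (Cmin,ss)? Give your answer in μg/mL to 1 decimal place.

66.7 μg/mL

τ/t½ = 2/6 ≈ 0.33333, so fraction remaining f = (1/2)^(2/6) ≈ 0.7937.
Each bolus raises the concentration by D/Vd = 2185/126 ≈ 17.341 μg/mL.
Steady-state trough Cmin,ss = C₀·f/(1−f) ≈ 17.341 × 0.7937/0.2063 ≈ 66.716 μg/mL.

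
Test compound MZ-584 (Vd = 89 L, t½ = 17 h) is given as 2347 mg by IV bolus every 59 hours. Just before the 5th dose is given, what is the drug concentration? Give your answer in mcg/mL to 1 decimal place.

2.6 mcg/mL

f = (1/2)^(τ/t½) = (1/2)^(59/17) ≈ 0.0902.
C₀ = D/Vd = 2347/89 ≈ 26.371 mcg/mL.
Before the 5th dose, 4 doses have been given. Superposition: Cmin = C₀·(f + f² + … + f^4).
≈ 26.371 × (0.0902 + 0.0081 + 0.0007 + 0.0001) ≈ 26.371 × 0.0991 ≈ 2.613 mcg/mL.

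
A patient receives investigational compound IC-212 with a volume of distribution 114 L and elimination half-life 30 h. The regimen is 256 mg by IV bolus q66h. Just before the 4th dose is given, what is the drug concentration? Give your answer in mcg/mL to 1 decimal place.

f = (1/2)^(τ/t½) = (1/2)^(66/30) ≈ 0.2176.
C₀ = D/Vd = 256/114 ≈ 2.246 mcg/mL.
Before the 4th dose, 3 doses have been given. Superposition: Cmin = C₀·(f + f² + … + f^3).
≈ 2.246 × (0.2176 + 0.0473 + 0.0103) ≈ 2.246 × 0.2752 ≈ 0.618 mcg/mL.

0.6 mcg/mL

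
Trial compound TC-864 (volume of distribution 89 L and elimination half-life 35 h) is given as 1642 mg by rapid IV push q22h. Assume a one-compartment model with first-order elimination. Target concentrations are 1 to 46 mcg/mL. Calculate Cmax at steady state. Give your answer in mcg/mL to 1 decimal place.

τ/t½ = 22/35 ≈ 0.62857, so fraction remaining f = (1/2)^(22/35) ≈ 0.6468.
Accumulation ratio R = 1/(1 − f) ≈ 1/0.3532 ≈ 2.8313.
Single-dose peak C₀ = D/Vd = 1642/89 ≈ 18.449 mcg/mL.
Steady-state peak Cmax,ss = C₀·R ≈ 18.449 × 2.8313 ≈ 52.235 mcg/mL.
Peak 52.2 mcg/mL vs MTC 46 mcg/mL: exceeds toxic threshold.

52.2 mcg/mL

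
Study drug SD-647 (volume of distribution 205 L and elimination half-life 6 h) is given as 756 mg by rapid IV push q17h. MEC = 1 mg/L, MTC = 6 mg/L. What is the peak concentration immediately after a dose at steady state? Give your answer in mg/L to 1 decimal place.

k = ln2/t½ = ln2/6 ≈ 0.115525 h⁻¹; fraction remaining f = e^(−kτ) = e^(−0.115525×17) ≈ 0.1403.
At steady state, accumulation factor R = 1/(1 − e^(−kτ)) ≈ 1.1632.
Single-dose peak C₀ = D/Vd = 756/205 ≈ 3.688 mg/L.
Cmax,ss = C₀/(1 − f) ≈ 3.688/0.8597 ≈ 4.290 mg/L.
Peak 4.3 mg/L vs MTC 6 mg/L: below toxic threshold.

4.3 mg/L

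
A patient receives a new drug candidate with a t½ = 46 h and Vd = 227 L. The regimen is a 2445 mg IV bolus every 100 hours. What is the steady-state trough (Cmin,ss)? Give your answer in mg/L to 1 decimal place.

3.1 mg/L

k = ln2/t½ = ln2/46 ≈ 0.015068 h⁻¹; fraction remaining f = e^(−kτ) = e^(−0.015068×100) ≈ 0.2216.
Each bolus raises the concentration by D/Vd = 2445/227 ≈ 10.771 mg/L.
Steady-state trough Cmin,ss = C₀·f/(1−f) ≈ 10.771 × 0.2216/0.7784 ≈ 3.066 mg/L.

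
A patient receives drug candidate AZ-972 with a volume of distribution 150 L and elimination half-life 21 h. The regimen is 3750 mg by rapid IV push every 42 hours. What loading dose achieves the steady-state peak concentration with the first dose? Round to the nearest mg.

f = (1/2)^(42/21) ≈ 0.250000; accumulation ratio R = 1/(1−f) ≈ 1.33333.
Loading dose to hit Cmax,ss on first dose: D_load = D_maint·R ≈ 3750 × 1.33333 ≈ 4999.99 mg.

5000 mg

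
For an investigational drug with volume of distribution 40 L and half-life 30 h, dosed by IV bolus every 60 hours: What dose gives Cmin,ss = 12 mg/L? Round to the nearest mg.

τ/t½ = 60/30 ≈ 2, so f = (1/2)^(60/30) ≈ 0.250000.
Cmin,ss = (D/Vd)·f/(1−f), so D = Cmin,ss·Vd·(1−f)/f.
D = 12 × 40 × (1−f)/f ≈ 12 × 40 × 3.00000 ≈ 1440.00 mg.

1440 mg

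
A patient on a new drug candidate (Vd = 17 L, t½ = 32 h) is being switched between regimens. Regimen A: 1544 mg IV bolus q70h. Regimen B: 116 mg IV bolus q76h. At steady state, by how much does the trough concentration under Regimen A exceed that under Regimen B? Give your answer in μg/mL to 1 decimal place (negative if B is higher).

Regimen A: f = (1/2)^(70/32) ≈ 0.2195; Cmin,ss = (1544/17)·f/(1−f) ≈ 25.542 μg/mL.
Regimen B: f = (1/2)^(76/32) ≈ 0.1928; Cmin,ss = (116/17)·f/(1−f) ≈ 1.630 μg/mL.
Difference ≈ 25.542 − 1.630 ≈ 23.912 μg/mL.

23.9 μg/mL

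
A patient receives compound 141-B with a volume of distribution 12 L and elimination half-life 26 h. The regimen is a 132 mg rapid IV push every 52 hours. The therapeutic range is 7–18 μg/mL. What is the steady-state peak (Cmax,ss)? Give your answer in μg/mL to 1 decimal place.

14.7 μg/mL

τ = 52 h = 2 half-lives, so f = (1/2)^2 = 0.25.
Accumulation ratio R = 1/(1 − f) = 1/0.75 = 4/3.
Single-dose peak C₀ = D/Vd = 132/12 = 11 μg/mL.
Steady-state peak Cmax,ss = C₀·R = 11 × 4/3 ≈ 14.667 μg/mL.
Peak 14.7 μg/mL vs MTC 18 μg/mL: below toxic threshold.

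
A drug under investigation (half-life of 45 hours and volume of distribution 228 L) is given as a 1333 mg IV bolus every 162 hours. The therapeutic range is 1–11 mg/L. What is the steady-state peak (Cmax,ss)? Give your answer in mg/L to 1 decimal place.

Over one 162-h interval, 162/45 ≈ 3.6 half-lives elapse, leaving f ≈ 0.0825 of each dose.
At steady state, accumulation factor R = 1/(1 − e^(−kτ)) ≈ 1.0899.
Each bolus raises the concentration by D/Vd = 1333/228 ≈ 5.846 mg/L.
Steady-state peak Cmax,ss = C₀·R ≈ 5.846 × 1.0899 ≈ 6.372 mg/L.
Peak 6.4 mg/L vs MTC 11 mg/L: below toxic threshold.

6.4 mg/L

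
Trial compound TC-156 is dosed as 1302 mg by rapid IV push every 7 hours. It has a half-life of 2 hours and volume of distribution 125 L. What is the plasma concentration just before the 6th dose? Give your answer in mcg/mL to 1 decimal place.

1.0 mcg/mL

f = (1/2)^(τ/t½) = (1/2)^(7/2) ≈ 0.0884.
C₀ = D/Vd = 1302/125 ≈ 10.416 mcg/mL.
Before the 6th dose, 5 doses have been given. Superposition: Cmin = C₀·(f + f² + … + f^5).
≈ 10.416 × (0.0884 + 0.0078 + 0.0007 + 0.0001 + 0.0000) ≈ 10.416 × 0.0970 ≈ 1.010 mcg/mL.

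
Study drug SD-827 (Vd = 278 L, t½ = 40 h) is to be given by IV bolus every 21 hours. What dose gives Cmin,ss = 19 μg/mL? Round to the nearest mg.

τ/t½ = 21/40 ≈ 0.525, so f = (1/2)^(21/40) ≈ 0.694959.
Cmin,ss = (D/Vd)·f/(1−f), so D = Cmin,ss·Vd·(1−f)/f.
D = 19 × 278 × (1−f)/f ≈ 19 × 278 × 0.43893 ≈ 2318.43 mg.

2318 mg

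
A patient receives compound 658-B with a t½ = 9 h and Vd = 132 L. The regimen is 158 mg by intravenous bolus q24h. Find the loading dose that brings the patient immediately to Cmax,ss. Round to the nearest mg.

f = (1/2)^(24/9) ≈ 0.157490; accumulation ratio R = 1/(1−f) ≈ 1.18693.
Loading dose to hit Cmax,ss on first dose: D_load = D_maint·R ≈ 158 × 1.18693 ≈ 187.53 mg.

188 mg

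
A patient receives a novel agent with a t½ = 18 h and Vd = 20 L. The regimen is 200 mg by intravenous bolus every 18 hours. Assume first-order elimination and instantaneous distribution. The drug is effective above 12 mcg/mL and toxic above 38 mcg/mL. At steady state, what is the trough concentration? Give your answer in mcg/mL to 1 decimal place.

10.0 mcg/mL

The dosing interval is 1 half-life, so f = 2^(−1) = 0.5.
Accumulation ratio R = 1/(1 − f) = 1/0.5 = 2/1.
Single-dose peak C₀ = D/Vd = 200/20 = 10 mcg/mL.
Steady-state peak Cmax,ss = C₀·R = 10 × 2/1 ≈ 20.000 mcg/mL.
Steady-state trough Cmin,ss = Cmax,ss·f ≈ 20.000 × 0.5 ≈ 10.000 mcg/mL.
Trough 10.0 mcg/mL vs MEC 12 mcg/mL: subtherapeutic.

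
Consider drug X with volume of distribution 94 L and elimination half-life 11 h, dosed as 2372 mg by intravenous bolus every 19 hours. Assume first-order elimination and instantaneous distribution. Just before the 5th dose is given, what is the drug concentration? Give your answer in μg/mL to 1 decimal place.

10.8 μg/mL

f = (1/2)^(τ/t½) = (1/2)^(19/11) ≈ 0.3020.
C₀ = D/Vd = 2372/94 ≈ 25.234 μg/mL.
Before the 5th dose, 4 doses have been given. Superposition: Cmin = C₀·(f + f² + … + f^4).
≈ 25.234 × (0.3020 + 0.0912 + 0.0275 + 0.0083) ≈ 25.234 × 0.4290 ≈ 10.825 μg/mL.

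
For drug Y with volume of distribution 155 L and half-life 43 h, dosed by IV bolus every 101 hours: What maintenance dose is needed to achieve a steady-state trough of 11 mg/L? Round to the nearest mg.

6981 mg

τ/t½ = 101/43 ≈ 2.3488, so f = (1/2)^(101/43) ≈ 0.196304.
Cmin,ss = (D/Vd)·f/(1−f), so D = Cmin,ss·Vd·(1−f)/f.
D = 11 × 155 × (1−f)/f ≈ 11 × 155 × 4.09414 ≈ 6980.51 mg.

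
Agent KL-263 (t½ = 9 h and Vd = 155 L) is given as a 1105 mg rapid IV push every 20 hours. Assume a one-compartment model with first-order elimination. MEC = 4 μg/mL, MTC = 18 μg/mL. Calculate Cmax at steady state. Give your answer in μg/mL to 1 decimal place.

9.1 μg/mL

τ/t½ = 20/9 ≈ 2.2222, so fraction remaining f = (1/2)^(20/9) ≈ 0.2143.
Accumulation ratio R = 1/(1 − f) ≈ 1/0.7857 ≈ 1.2728.
Each bolus raises the concentration by D/Vd = 1105/155 ≈ 7.129 μg/mL.
Steady-state peak Cmax,ss = C₀·R ≈ 7.129 × 1.2728 ≈ 9.074 μg/mL.
Peak 9.1 μg/mL vs MTC 18 μg/mL: below toxic threshold.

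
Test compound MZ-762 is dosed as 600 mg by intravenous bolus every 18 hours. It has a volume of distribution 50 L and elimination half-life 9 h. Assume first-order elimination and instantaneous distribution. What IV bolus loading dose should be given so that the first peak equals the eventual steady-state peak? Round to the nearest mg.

f = (1/2)^(18/9) ≈ 0.250000; accumulation ratio R = 1/(1−f) ≈ 1.33333.
Loading dose to hit Cmax,ss on first dose: D_load = D_maint·R ≈ 600 × 1.33333 ≈ 800.00 mg.

800 mg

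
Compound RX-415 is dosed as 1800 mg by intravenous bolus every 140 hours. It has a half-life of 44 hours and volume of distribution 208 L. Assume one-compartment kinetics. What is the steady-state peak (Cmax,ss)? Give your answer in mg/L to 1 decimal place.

Over one 140-h interval, 140/44 ≈ 3.1818 half-lives elapse, leaving f ≈ 0.1102 of each dose.
At steady state, accumulation factor R = 1/(1 − e^(−kτ)) ≈ 1.1238.
Single-dose peak C₀ = D/Vd = 1800/208 ≈ 8.654 mg/L.
Steady-state peak Cmax,ss = C₀·R ≈ 8.654 × 1.1238 ≈ 9.725 mg/L.

9.7 mg/L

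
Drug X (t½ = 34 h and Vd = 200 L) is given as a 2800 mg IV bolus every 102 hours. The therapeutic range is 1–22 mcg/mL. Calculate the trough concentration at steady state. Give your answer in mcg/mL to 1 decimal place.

The dosing interval is 3 half-lives, so f = 2^(−3) = 0.125.
At steady state, R = 1/(1 − 0.125) = 8/7.
Single-dose peak C₀ = D/Vd = 2800/200 = 14 mcg/mL.
Steady-state peak Cmax,ss = C₀·R = 14 × 8/7 ≈ 16.000 mcg/mL.
Steady-state trough Cmin,ss = Cmax,ss·f ≈ 16.000 × 0.125 ≈ 2.000 mcg/mL.
Trough 2.0 mcg/mL vs MEC 1 mcg/mL: adequate.

2.0 mcg/mL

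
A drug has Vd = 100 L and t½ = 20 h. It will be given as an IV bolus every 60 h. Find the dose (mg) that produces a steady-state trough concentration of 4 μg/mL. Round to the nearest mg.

2800 mg

τ/t½ = 60/20 ≈ 3, so f = (1/2)^(60/20) ≈ 0.125000.
Cmin,ss = (D/Vd)·f/(1−f), so D = Cmin,ss·Vd·(1−f)/f.
D = 4 × 100 × (1−f)/f ≈ 4 × 100 × 7.00000 ≈ 2800.00 mg.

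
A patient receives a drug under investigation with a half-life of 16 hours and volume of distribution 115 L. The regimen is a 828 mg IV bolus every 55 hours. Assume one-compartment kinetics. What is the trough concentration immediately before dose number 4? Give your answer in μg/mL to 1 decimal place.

0.7 μg/mL

f = (1/2)^(τ/t½) = (1/2)^(55/16) ≈ 0.0923.
C₀ = D/Vd = 828/115 ≈ 7.200 μg/mL.
Before the 4th dose, 3 doses have been given. Superposition: Cmin = C₀·(f + f² + … + f^3).
≈ 7.200 × (0.0923 + 0.0085 + 0.0008) ≈ 7.200 × 0.1016 ≈ 0.732 μg/mL.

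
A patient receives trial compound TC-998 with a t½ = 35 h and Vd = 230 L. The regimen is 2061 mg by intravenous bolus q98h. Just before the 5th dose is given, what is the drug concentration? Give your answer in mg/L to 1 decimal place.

f = (1/2)^(τ/t½) = (1/2)^(98/35) ≈ 0.1436.
C₀ = D/Vd = 2061/230 ≈ 8.961 mg/L.
Before the 5th dose, 4 doses have been given. Superposition: Cmin = C₀·(f + f² + … + f^4).
≈ 8.961 × (0.1436 + 0.0206 + 0.0030 + 0.0004) ≈ 8.961 × 0.1676 ≈ 1.502 mg/L.

1.5 mg/L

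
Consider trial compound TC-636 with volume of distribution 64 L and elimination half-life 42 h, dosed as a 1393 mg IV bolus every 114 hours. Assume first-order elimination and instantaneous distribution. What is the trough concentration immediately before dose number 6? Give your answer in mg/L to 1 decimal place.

f = (1/2)^(τ/t½) = (1/2)^(114/42) ≈ 0.1524.
C₀ = D/Vd = 1393/64 ≈ 21.766 mg/L.
Before the 6th dose, 5 doses have been given. Superposition: Cmin = C₀·(f + f² + … + f^5).
≈ 21.766 × (0.1524 + 0.0232 + 0.0035 + 0.0005 + 0.0001) ≈ 21.766 × 0.1797 ≈ 3.911 mg/L.

3.9 mg/L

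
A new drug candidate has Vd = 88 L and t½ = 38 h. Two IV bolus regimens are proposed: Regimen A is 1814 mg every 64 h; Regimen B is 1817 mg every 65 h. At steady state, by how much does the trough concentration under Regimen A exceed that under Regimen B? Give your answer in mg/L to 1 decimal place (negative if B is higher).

Regimen A: f = (1/2)^(64/38) ≈ 0.3112; Cmin,ss = (1814/88)·f/(1−f) ≈ 9.313 mg/L.
Regimen B: f = (1/2)^(65/38) ≈ 0.3055; Cmin,ss = (1817/88)·f/(1−f) ≈ 9.083 mg/L.
Difference ≈ 9.313 − 9.083 ≈ 0.230 mg/L.

0.2 mg/L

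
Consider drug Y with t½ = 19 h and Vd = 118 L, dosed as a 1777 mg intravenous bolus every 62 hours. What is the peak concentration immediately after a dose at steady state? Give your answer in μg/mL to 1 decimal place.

Over one 62-h interval, 62/19 ≈ 3.2632 half-lives elapse, leaving f ≈ 0.1042 of each dose.
Accumulation ratio R = 1/(1 − f) ≈ 1/0.8958 ≈ 1.1163.
Single-dose peak C₀ = D/Vd = 1777/118 ≈ 15.059 μg/mL.
Cmax,ss = C₀/(1 − f) ≈ 15.059/0.8958 ≈ 16.811 μg/mL.

16.8 μg/mL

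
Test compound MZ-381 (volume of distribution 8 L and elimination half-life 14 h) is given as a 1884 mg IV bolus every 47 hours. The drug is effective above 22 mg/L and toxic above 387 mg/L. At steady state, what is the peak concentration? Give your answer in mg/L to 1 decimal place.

261.0 mg/L

k = ln2/t½ = ln2/14 ≈ 0.049511 h⁻¹; fraction remaining f = e^(−kτ) = e^(−0.049511×47) ≈ 0.0976.
Accumulation ratio R = 1/(1 − f) ≈ 1/0.9024 ≈ 1.1082.
Each bolus raises the concentration by D/Vd = 1884/8 ≈ 235.500 mg/L.
Steady-state peak Cmax,ss = C₀·R ≈ 235.500 × 1.1082 ≈ 260.981 mg/L.
Peak 261.0 mg/L vs MTC 387 mg/L: below toxic threshold.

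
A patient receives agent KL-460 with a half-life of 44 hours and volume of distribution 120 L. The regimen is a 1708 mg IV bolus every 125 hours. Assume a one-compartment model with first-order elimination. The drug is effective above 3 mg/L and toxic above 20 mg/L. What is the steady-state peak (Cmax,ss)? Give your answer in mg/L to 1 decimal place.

k = ln2/t½ = ln2/44 ≈ 0.015753 h⁻¹; fraction remaining f = e^(−kτ) = e^(−0.015753×125) ≈ 0.1396.
At steady state, accumulation factor R = 1/(1 − e^(−kτ)) ≈ 1.1623.
Single-dose peak C₀ = D/Vd = 1708/120 ≈ 14.233 mg/L.
Steady-state peak Cmax,ss = C₀·R ≈ 14.233 × 1.1623 ≈ 16.543 mg/L.
Peak 16.5 mg/L vs MTC 20 mg/L: below toxic threshold.

16.5 mg/L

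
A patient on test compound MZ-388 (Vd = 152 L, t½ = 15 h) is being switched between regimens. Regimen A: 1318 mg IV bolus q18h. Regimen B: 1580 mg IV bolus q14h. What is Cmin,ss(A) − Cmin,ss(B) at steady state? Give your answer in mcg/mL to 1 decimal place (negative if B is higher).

-4.7 mcg/mL

Regimen A: f = (1/2)^(18/15) ≈ 0.4353; Cmin,ss = (1318/152)·f/(1−f) ≈ 6.684 mcg/mL.
Regimen B: f = (1/2)^(14/15) ≈ 0.5236; Cmin,ss = (1580/152)·f/(1−f) ≈ 11.425 mcg/mL.
Difference ≈ 6.684 − 11.425 ≈ -4.741 mcg/mL.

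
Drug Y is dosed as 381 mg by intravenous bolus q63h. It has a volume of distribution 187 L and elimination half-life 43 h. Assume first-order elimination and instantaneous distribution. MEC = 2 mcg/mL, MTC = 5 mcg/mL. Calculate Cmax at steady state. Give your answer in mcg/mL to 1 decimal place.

Over one 63-h interval, 63/43 ≈ 1.4651 half-lives elapse, leaving f ≈ 0.3622 of each dose.
Accumulation ratio R = 1/(1 − f) ≈ 1/0.6378 ≈ 1.5679.
Each bolus raises the concentration by D/Vd = 381/187 ≈ 2.037 mcg/mL.
Steady-state peak Cmax,ss = C₀·R ≈ 2.037 × 1.5679 ≈ 3.194 mcg/mL.
Peak 3.2 mcg/mL vs MTC 5 mcg/mL: below toxic threshold.

3.2 mcg/mL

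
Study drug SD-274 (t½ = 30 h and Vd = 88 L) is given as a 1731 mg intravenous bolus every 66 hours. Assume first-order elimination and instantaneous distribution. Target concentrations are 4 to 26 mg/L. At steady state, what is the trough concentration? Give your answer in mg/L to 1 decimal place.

5.5 mg/L

Over one 66-h interval, 66/30 ≈ 2.2 half-lives elapse, leaving f ≈ 0.2176 of each dose.
At steady state, accumulation factor R = 1/(1 − e^(−kτ)) ≈ 1.2781.
Single-dose peak C₀ = D/Vd = 1731/88 ≈ 19.670 mg/L.
Steady-state peak Cmax,ss = C₀·R ≈ 19.670 × 1.2781 ≈ 25.140 mg/L.
One interval later, Cmin,ss = Cmax,ss·e^(−kτ) ≈ 25.140 × 0.2176 ≈ 5.470 mg/L.
Trough 5.5 mg/L vs MEC 4 mg/L: adequate.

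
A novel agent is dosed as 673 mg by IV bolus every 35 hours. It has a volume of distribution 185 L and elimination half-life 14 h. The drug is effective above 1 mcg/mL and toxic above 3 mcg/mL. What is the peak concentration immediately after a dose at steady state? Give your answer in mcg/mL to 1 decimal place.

τ/t½ = 35/14 ≈ 2.5, so fraction remaining f = (1/2)^(35/14) ≈ 0.1768.
At steady state, accumulation factor R = 1/(1 − e^(−kτ)) ≈ 1.2148.
Each bolus raises the concentration by D/Vd = 673/185 ≈ 3.638 mcg/mL.
Cmax,ss = C₀/(1 − f) ≈ 3.638/0.8232 ≈ 4.419 mcg/mL.
Peak 4.4 mcg/mL vs MTC 3 mcg/mL: exceeds toxic threshold.

4.4 mcg/mL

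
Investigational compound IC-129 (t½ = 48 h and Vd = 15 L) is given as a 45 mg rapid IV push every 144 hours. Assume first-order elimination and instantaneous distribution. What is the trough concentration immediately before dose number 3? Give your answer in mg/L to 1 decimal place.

0.4 mg/L

f = (1/2)^(τ/t½) = (1/2)^(144/48) ≈ 0.1250.
C₀ = D/Vd = 45/15 ≈ 3.000 mg/L.
Before the 3rd dose, 2 doses have been given. Superposition: Cmin = C₀·(f + f²).
≈ 3.000 × (0.1250 + 0.0156) ≈ 3.000 × 0.1406 ≈ 0.422 mg/L.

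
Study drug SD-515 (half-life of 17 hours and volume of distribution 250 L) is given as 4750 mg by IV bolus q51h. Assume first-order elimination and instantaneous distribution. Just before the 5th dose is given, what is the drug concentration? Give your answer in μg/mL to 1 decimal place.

2.7 μg/mL

f = (1/2)^(τ/t½) = (1/2)^(51/17) ≈ 0.1250.
C₀ = D/Vd = 4750/250 ≈ 19.000 μg/mL.
Before the 5th dose, 4 doses have been given. Superposition: Cmin = C₀·(f + f² + … + f^4).
≈ 19.000 × (0.1250 + 0.0156 + 0.0020 + 0.0002) ≈ 19.000 × 0.1428 ≈ 2.713 μg/mL.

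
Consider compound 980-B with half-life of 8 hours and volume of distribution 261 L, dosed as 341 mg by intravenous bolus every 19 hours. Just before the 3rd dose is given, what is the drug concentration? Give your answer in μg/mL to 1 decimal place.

0.3 μg/mL

f = (1/2)^(τ/t½) = (1/2)^(19/8) ≈ 0.1928.
C₀ = D/Vd = 341/261 ≈ 1.307 μg/mL.
Before the 3rd dose, 2 doses have been given. Superposition: Cmin = C₀·(f + f²).
≈ 1.307 × (0.1928 + 0.0372) ≈ 1.307 × 0.2300 ≈ 0.301 μg/mL.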